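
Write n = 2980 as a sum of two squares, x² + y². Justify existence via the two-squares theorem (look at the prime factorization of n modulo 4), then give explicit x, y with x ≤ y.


Step 1: Factor n = 2980 = 2^2 · 5 · 149.
Step 2: Check the mod-4 condition on each prime factor: 2 = 2 (special); 5 ≡ 1 (mod 4), exponent 1; 149 ≡ 1 (mod 4), exponent 1.
All primes ≡ 3 (mod 4) appear to even exponent (or don't appear), so by the two-squares theorem n IS expressible as a sum of two squares.
Step 3: Build a representation. Group n = k² · m with k = 2 and m = 5 · 149 = 745 (a product of primes ≡ 1 (mod 4)); a representation of m scales to one of n via (k·x)² + (k·y)² = k²(x² + y²). Each prime p ≡ 1 (mod 4) is itself a sum of two squares; find a² by testing p − a² for a perfect square:
  5: 5 − 1² = 4 = 2² ⇒ 5 = 1² + 2².
  149: 149 − 1² = 148, 149 − 2² = 145, 149 − 3² = 140, 149 − 4² = 133, 149 − 5² = 124, 149 − 6² = 113, 149 − 7² = 100 = 10² ⇒ 149 = 7² + 10².
  Combine using the Brahmagupta–Fibonacci identity (a² + b²)(c² + d²) = (ac − bd)² + (ad + bc)² = (ac + bd)² + (ad − bc)²:
  5 · 149 = 745: from (1² + 2²)(7² + 10²), take (1·7 − 2·10, 1·10 + 2·7) = (7 − 20, 10 + 14) = (-13, 24); dropping signs (only squares matter) gives (13, 24); check 13² + 24² = 169 + 576 = 745 ✓.
  Scale by k = 2: (2·13, 2·24) = (26, 48).
Step 4: Order so x ≤ y and verify: 26² + 48² = 676 + 2304 = 2980 = n. ✓

n = 2980 = 26² + 48² (one valid representation with x ≤ y).


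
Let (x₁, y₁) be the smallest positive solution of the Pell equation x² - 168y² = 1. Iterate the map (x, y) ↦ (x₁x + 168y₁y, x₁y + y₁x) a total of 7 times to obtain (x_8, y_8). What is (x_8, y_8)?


Step 1: Find the fundamental solution (x₁, y₁) of x² - 168y² = 1.
  Expand √168 as a continued fraction. a₀ = ⌊√168⌋ = 12; iterate m_{k+1} = d_k·a_k − m_k, d_{k+1} = (168 − m_{k+1}²)/d_k, a_{k+1} = ⌊(a₀ + m_{k+1})/d_{k+1}⌋ (starting m₀ = 0, d₀ = 1), with convergents p_k = a_k·p_{k-1} + p_{k-2}, q_k = a_k·q_{k-1} + q_{k-2} (p₋₁ = 1, q₋₁ = 0):
  k = 0: a₀ = 12; p₀/q₀ = 12/1; p₀² − 168·q₀² = 144 − 168 = -24.
  k = 1: m = 12, d = 24, a = ⌊(12 + 12)/24⌋ = 1; p/q = (1·12 + 1)/(1·1 + 0) = 13/1; p² − 168·q² = 169 − 168 = 1.
  The first convergent with p² − 168·q² = 1 gives the fundamental solution (x₁, y₁) = (13, 1).
Step 2: Apply the recurrence (x_{n+1}, y_{n+1}) = (x₁x_n + 168y₁y_n, x₁y_n + y₁x_n) repeatedly.
  From (x_1, y_1) = (13, 1): x_2 = 13·13 + 168·1·1 = 337; y_2 = 13·1 + 1·13 = 26.
  From (x_2, y_2) = (337, 26): x_3 = 13·337 + 168·1·26 = 8749; y_3 = 13·26 + 1·337 = 675.
  From (x_3, y_3) = (8749, 675): x_4 = 13·8749 + 168·1·675 = 227137; y_4 = 13·675 + 1·8749 = 17524.
  From (x_4, y_4) = (227137, 17524): x_5 = 13·227137 + 168·1·17524 = 5896813; y_5 = 13·17524 + 1·227137 = 454949.
  From (x_5, y_5) = (5896813, 454949): x_6 = 13·5896813 + 168·1·454949 = 153090001; y_6 = 13·454949 + 1·5896813 = 11811150.
  From (x_6, y_6) = (153090001, 11811150): x_7 = 13·153090001 + 168·1·11811150 = 3974443213; y_7 = 13·11811150 + 1·153090001 = 306634951.
  From (x_7, y_7) = (3974443213, 306634951): x_8 = 13·3974443213 + 168·1·306634951 = 103182433537; y_8 = 13·306634951 + 1·3974443213 = 7960697576.
Step 3: Verify x_8² - 168·y_8² = 10646614590617422330369 - 10646614590617422330368 = 1 (should be 1). ✓

(x_1, y_1) = (13, 1); (x_8, y_8) = (103182433537, 7960697576).


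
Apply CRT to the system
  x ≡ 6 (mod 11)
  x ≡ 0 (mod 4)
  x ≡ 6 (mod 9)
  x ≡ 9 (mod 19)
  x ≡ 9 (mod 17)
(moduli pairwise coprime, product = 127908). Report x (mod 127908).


Product of moduli M = 11 · 4 · 9 · 19 · 17 = 127908.
Merge one congruence at a time:
  Start: x ≡ 6 (mod 11).
  Combine with x ≡ 0 (mod 4); new modulus lcm = 44.
    Write x = 6 + 11·t and substitute into x ≡ 0 (mod 4): 11·t ≡ 0 − 6 = -6 (mod 4).
    Reduce coefficients mod 4: 3·t ≡ 2 (mod 4).
    The inverse of 3 mod 4 is 3 (since 3·3 = 9 = 2·4 + 1), so t ≡ 3·2 = 6 ≡ 2 (mod 4).
    Then x = 6 + 11·2 = 28, valid modulo lcm(11, 4) = 44: x ≡ 28 (mod 44).
  Combine with x ≡ 6 (mod 9); new modulus lcm = 396.
    Write x = 28 + 44·t and substitute into x ≡ 6 (mod 9): 44·t ≡ 6 − 28 = -22 (mod 9).
    Reduce coefficients mod 9: 8·t ≡ 5 (mod 9).
    The inverse of 8 mod 9 is 8 (since 8·8 = 64 = 7·9 + 1), so t ≡ 8·5 = 40 ≡ 4 (mod 9).
    Then x = 28 + 44·4 = 204, valid modulo lcm(44, 9) = 396: x ≡ 204 (mod 396).
  Combine with x ≡ 9 (mod 19); new modulus lcm = 7524.
    Write x = 204 + 396·t and substitute into x ≡ 9 (mod 19): 396·t ≡ 9 − 204 = -195 (mod 19).
    Reduce coefficients mod 19: 16·t ≡ 14 (mod 19).
    The inverse of 16 mod 19 is 6 (since 16·6 = 96 = 5·19 + 1), so t ≡ 6·14 = 84 ≡ 8 (mod 19).
    Then x = 204 + 396·8 = 3372, valid modulo lcm(396, 19) = 7524: x ≡ 3372 (mod 7524).
  Combine with x ≡ 9 (mod 17); new modulus lcm = 127908.
    Write x = 3372 + 7524·t and substitute into x ≡ 9 (mod 17): 7524·t ≡ 9 − 3372 = -3363 (mod 17).
    Reduce coefficients mod 17: 10·t ≡ 3 (mod 17).
    The inverse of 10 mod 17 is 12 (since 10·12 = 120 = 7·17 + 1), so t ≡ 12·3 = 36 ≡ 2 (mod 17).
    Then x = 3372 + 7524·2 = 18420, valid modulo lcm(7524, 17) = 127908: x ≡ 18420 (mod 127908).
Verify against each original: 18420 mod 11 = 6, 18420 mod 4 = 0, 18420 mod 9 = 6, 18420 mod 19 = 9, 18420 mod 17 = 9.

x ≡ 18420 (mod 127908).


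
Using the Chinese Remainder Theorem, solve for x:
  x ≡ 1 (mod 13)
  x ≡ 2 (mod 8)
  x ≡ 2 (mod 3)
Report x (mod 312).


Moduli 13, 8, 3 are pairwise coprime; by CRT there is a unique solution modulo M = 13 · 8 · 3 = 312.
Solve pairwise, accumulating the modulus:
  Start with x ≡ 1 (mod 13).
  Combine with x ≡ 2 (mod 8): since gcd(13, 8) = 1, we get a unique residue mod 104.
    Write x = 1 + 13·t and substitute into x ≡ 2 (mod 8): 13·t ≡ 2 − 1 = 1 (mod 8).
    Reduce coefficients mod 8: 5·t ≡ 1 (mod 8).
    The inverse of 5 mod 8 is 5 (since 5·5 = 25 = 3·8 + 1), so t ≡ 5·1 = 5 ≡ 5 (mod 8).
    Then x = 1 + 13·5 = 66, valid modulo lcm(13, 8) = 104: x ≡ 66 (mod 104).
  Combine with x ≡ 2 (mod 3): since gcd(104, 3) = 1, we get a unique residue mod 312.
    Write x = 66 + 104·t and substitute into x ≡ 2 (mod 3): 104·t ≡ 2 − 66 = -64 (mod 3).
    Reduce coefficients mod 3: 2·t ≡ 2 (mod 3).
    The inverse of 2 mod 3 is 2 (since 2·2 = 4 = 1·3 + 1), so t ≡ 2·2 = 4 ≡ 1 (mod 3).
    Then x = 66 + 104·1 = 170, valid modulo lcm(104, 3) = 312: x ≡ 170 (mod 312).
Verify: 170 mod 13 = 1 ✓, 170 mod 8 = 2 ✓, 170 mod 3 = 2 ✓.

x ≡ 170 (mod 312).


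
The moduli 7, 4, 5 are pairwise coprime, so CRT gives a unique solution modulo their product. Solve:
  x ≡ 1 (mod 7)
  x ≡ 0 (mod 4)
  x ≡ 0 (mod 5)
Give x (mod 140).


Moduli 7, 4, 5 are pairwise coprime; by CRT there is a unique solution modulo M = 7 · 4 · 5 = 140.
Solve pairwise, accumulating the modulus:
  Start with x ≡ 1 (mod 7).
  Combine with x ≡ 0 (mod 4): since gcd(7, 4) = 1, we get a unique residue mod 28.
    Write x = 1 + 7·t and substitute into x ≡ 0 (mod 4): 7·t ≡ 0 − 1 = -1 (mod 4).
    Reduce coefficients mod 4: 3·t ≡ 3 (mod 4).
    The inverse of 3 mod 4 is 3 (since 3·3 = 9 = 2·4 + 1), so t ≡ 3·3 = 9 ≡ 1 (mod 4).
    Then x = 1 + 7·1 = 8, valid modulo lcm(7, 4) = 28: x ≡ 8 (mod 28).
  Combine with x ≡ 0 (mod 5): since gcd(28, 5) = 1, we get a unique residue mod 140.
    Write x = 8 + 28·t and substitute into x ≡ 0 (mod 5): 28·t ≡ 0 − 8 = -8 (mod 5).
    Reduce coefficients mod 5: 3·t ≡ 2 (mod 5).
    The inverse of 3 mod 5 is 2 (since 3·2 = 6 = 1·5 + 1), so t ≡ 2·2 = 4 ≡ 4 (mod 5).
    Then x = 8 + 28·4 = 120, valid modulo lcm(28, 5) = 140: x ≡ 120 (mod 140).
Verify: 120 mod 7 = 1 ✓, 120 mod 4 = 0 ✓, 120 mod 5 = 0 ✓.

x ≡ 120 (mod 140).


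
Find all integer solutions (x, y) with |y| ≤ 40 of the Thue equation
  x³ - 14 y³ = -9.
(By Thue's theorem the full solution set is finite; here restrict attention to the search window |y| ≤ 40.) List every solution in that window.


The equation is x³ - 14y³ = -9. For fixed y, x³ = 14·y³ − 9, so a solution requires the RHS to be a perfect cube.
Strategy: iterate y from -40 to 40, compute RHS = 14·y³ − 9, and check whether it is a (positive or negative) perfect cube.
Check small values of y:
  y = 0: RHS = -9 is not a perfect cube.
  y = 1: RHS = 5 is not a perfect cube.
  y = -1: RHS = -23 is not a perfect cube.
  y = 2: RHS = 103 is not a perfect cube.
  y = -2: RHS = -121 is not a perfect cube.
  y = 3: RHS = 369 is not a perfect cube.
  y = -3: RHS = -387 is not a perfect cube.
Continuing the search up to |y| = 40 finds no solutions either.
No (x, y) in the scanned range satisfies the equation.

No integer solutions with |y| ≤ 40.


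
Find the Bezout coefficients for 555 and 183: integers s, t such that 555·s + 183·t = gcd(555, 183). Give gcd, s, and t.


Euclidean algorithm on (555, 183) — divide until remainder is 0:
  555 = 3 · 183 + 6
  183 = 30 · 6 + 3
  6 = 2 · 3 + 0
gcd(555, 183) = 3.
Track Bezout coefficients alongside the remainders: start with r₀ = 555 = a·1 + b·0 (s = 1, t = 0) and r₁ = 183 = a·0 + b·1 (s = 0, t = 1); each new remainder r_{k+1} = r_{k-1} − q_k·r_k inherits s_{k+1} = s_{k-1} − q_k·s_k, t_{k+1} = t_{k-1} − q_k·t_k, so r_k = a·s_k + b·t_k at every step:
  q = 3: r = 6, s = 1 − 3·0 = 1, t = 0 − 3·1 = -3  (check: 555·1 + 183·(-3) = 6)
  q = 30: r = 3, s = 0 − 30·1 = -30, t = 1 − 30·(-3) = 91  (check: 555·(-30) + 183·91 = 3)
The row with r = 3 (the gcd) gives the Bezout coefficients s = -30, t = 91.
Result: 555 · (-30) + 183 · (91) = 3.

gcd(555, 183) = 3; s = -30, t = 91 (check: 555·(-30) + 183·91 = 3).


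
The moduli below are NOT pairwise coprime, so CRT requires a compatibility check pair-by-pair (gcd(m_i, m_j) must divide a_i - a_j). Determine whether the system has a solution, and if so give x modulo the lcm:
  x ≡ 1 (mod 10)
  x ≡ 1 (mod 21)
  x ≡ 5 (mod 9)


Moduli 10, 21, 9 are not pairwise coprime, so CRT works modulo lcm(m_i) when all pairwise compatibility conditions hold.
Pairwise compatibility: gcd(m_i, m_j) must divide a_i - a_j for every pair.
Merge one congruence at a time:
  Start: x ≡ 1 (mod 10).
  Combine with x ≡ 1 (mod 21): gcd(10, 21) = 1; 1 - 1 = 0, which IS divisible by 1, so compatible.
    Write x = 1 + 10·t and substitute into x ≡ 1 (mod 21): 10·t ≡ 1 − 1 = 0 (mod 21).
    The inverse of 10 mod 21 is 19 (since 10·19 = 190 = 9·21 + 1), so t ≡ 19·0 = 0 ≡ 0 (mod 21).
    Then x = 1 + 10·0 = 1, valid modulo lcm(10, 21) = 210: x ≡ 1 (mod 210).
  Combine with x ≡ 5 (mod 9): gcd(210, 9) = 3, and 5 - 1 = 4 is NOT divisible by 3.
    ⇒ system is inconsistent (no integer solution).

No solution (the system is inconsistent).


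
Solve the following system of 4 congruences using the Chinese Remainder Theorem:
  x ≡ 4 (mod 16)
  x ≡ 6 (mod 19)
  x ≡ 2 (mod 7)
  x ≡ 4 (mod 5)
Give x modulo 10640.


Product of moduli M = 16 · 19 · 7 · 5 = 10640.
Merge one congruence at a time:
  Start: x ≡ 4 (mod 16).
  Combine with x ≡ 6 (mod 19); new modulus lcm = 304.
    Write x = 4 + 16·t and substitute into x ≡ 6 (mod 19): 16·t ≡ 6 − 4 = 2 (mod 19).
    The inverse of 16 mod 19 is 6 (since 16·6 = 96 = 5·19 + 1), so t ≡ 6·2 = 12 ≡ 12 (mod 19).
    Then x = 4 + 16·12 = 196, valid modulo lcm(16, 19) = 304: x ≡ 196 (mod 304).
  Combine with x ≡ 2 (mod 7); new modulus lcm = 2128.
    Write x = 196 + 304·t and substitute into x ≡ 2 (mod 7): 304·t ≡ 2 − 196 = -194 (mod 7).
    Reduce coefficients mod 7: 3·t ≡ 2 (mod 7).
    The inverse of 3 mod 7 is 5 (since 3·5 = 15 = 2·7 + 1), so t ≡ 5·2 = 10 ≡ 3 (mod 7).
    Then x = 196 + 304·3 = 1108, valid modulo lcm(304, 7) = 2128: x ≡ 1108 (mod 2128).
  Combine with x ≡ 4 (mod 5); new modulus lcm = 10640.
    Write x = 1108 + 2128·t and substitute into x ≡ 4 (mod 5): 2128·t ≡ 4 − 1108 = -1104 (mod 5).
    Reduce coefficients mod 5: 3·t ≡ 1 (mod 5).
    The inverse of 3 mod 5 is 2 (since 3·2 = 6 = 1·5 + 1), so t ≡ 2·1 = 2 ≡ 2 (mod 5).
    Then x = 1108 + 2128·2 = 5364, valid modulo lcm(2128, 5) = 10640: x ≡ 5364 (mod 10640).
Verify against each original: 5364 mod 16 = 4, 5364 mod 19 = 6, 5364 mod 7 = 2, 5364 mod 5 = 4.

x ≡ 5364 (mod 10640).


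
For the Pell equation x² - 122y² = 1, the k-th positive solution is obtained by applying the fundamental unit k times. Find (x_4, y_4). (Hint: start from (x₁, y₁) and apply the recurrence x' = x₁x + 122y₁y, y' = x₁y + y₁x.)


Step 1: Find the fundamental solution (x₁, y₁) of x² - 122y² = 1.
  Expand √122 as a continued fraction. a₀ = ⌊√122⌋ = 11; iterate m_{k+1} = d_k·a_k − m_k, d_{k+1} = (122 − m_{k+1}²)/d_k, a_{k+1} = ⌊(a₀ + m_{k+1})/d_{k+1}⌋ (starting m₀ = 0, d₀ = 1), with convergents p_k = a_k·p_{k-1} + p_{k-2}, q_k = a_k·q_{k-1} + q_{k-2} (p₋₁ = 1, q₋₁ = 0):
  k = 0: a₀ = 11; p₀/q₀ = 11/1; p₀² − 122·q₀² = 121 − 122 = -1.
  k = 1: m = 11, d = 1, a = ⌊(11 + 11)/1⌋ = 22; p/q = (22·11 + 1)/(22·1 + 0) = 243/22; p² − 122·q² = 59049 − 59048 = 1.
  The first convergent with p² − 122·q² = 1 gives the fundamental solution (x₁, y₁) = (243, 22).
Step 2: Apply the recurrence (x_{n+1}, y_{n+1}) = (x₁x_n + 122y₁y_n, x₁y_n + y₁x_n) repeatedly.
  From (x_1, y_1) = (243, 22): x_2 = 243·243 + 122·22·22 = 118097; y_2 = 243·22 + 22·243 = 10692.
  From (x_2, y_2) = (118097, 10692): x_3 = 243·118097 + 122·22·10692 = 57394899; y_3 = 243·10692 + 22·118097 = 5196290.
  From (x_3, y_3) = (57394899, 5196290): x_4 = 243·57394899 + 122·22·5196290 = 27893802817; y_4 = 243·5196290 + 22·57394899 = 2525386248.
Step 3: Verify x_4² - 122·y_4² = 778064235593677135489 - 778064235593677135488 = 1 (should be 1). ✓

(x_1, y_1) = (243, 22); (x_4, y_4) = (27893802817, 2525386248).


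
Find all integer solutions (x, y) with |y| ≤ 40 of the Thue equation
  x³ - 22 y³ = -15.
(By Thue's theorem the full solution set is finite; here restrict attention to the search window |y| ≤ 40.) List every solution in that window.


The equation is x³ - 22y³ = -15. For fixed y, x³ = 22·y³ − 15, so a solution requires the RHS to be a perfect cube.
Strategy: iterate y from -40 to 40, compute RHS = 22·y³ − 15, and check whether it is a (positive or negative) perfect cube.
Check small values of y:
  y = 0: RHS = -15 is not a perfect cube.
  y = 1: RHS = 7 is not a perfect cube.
  y = -1: RHS = -37 is not a perfect cube.
  y = 2: RHS = 161 is not a perfect cube.
  y = -2: RHS = -191 is not a perfect cube.
  y = 3: RHS = 579 is not a perfect cube.
  y = -3: RHS = -609 is not a perfect cube.
Continuing the search up to |y| = 40 finds no solutions either.
No (x, y) in the scanned range satisfies the equation.

No integer solutions with |y| ≤ 40.


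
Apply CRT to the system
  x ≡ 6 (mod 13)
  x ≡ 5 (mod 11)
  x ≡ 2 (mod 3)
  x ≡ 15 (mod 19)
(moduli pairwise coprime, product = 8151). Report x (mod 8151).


Product of moduli M = 13 · 11 · 3 · 19 = 8151.
Merge one congruence at a time:
  Start: x ≡ 6 (mod 13).
  Combine with x ≡ 5 (mod 11); new modulus lcm = 143.
    Write x = 6 + 13·t and substitute into x ≡ 5 (mod 11): 13·t ≡ 5 − 6 = -1 (mod 11).
    Reduce coefficients mod 11: 2·t ≡ 10 (mod 11).
    The inverse of 2 mod 11 is 6 (since 2·6 = 12 = 1·11 + 1), so t ≡ 6·10 = 60 ≡ 5 (mod 11).
    Then x = 6 + 13·5 = 71, valid modulo lcm(13, 11) = 143: x ≡ 71 (mod 143).
  Combine with x ≡ 2 (mod 3); new modulus lcm = 429.
    Write x = 71 + 143·t and substitute into x ≡ 2 (mod 3): 143·t ≡ 2 − 71 = -69 (mod 3).
    Reduce coefficients mod 3: 2·t ≡ 0 (mod 3).
    The inverse of 2 mod 3 is 2 (since 2·2 = 4 = 1·3 + 1), so t ≡ 2·0 = 0 ≡ 0 (mod 3).
    Then x = 71 + 143·0 = 71, valid modulo lcm(143, 3) = 429: x ≡ 71 (mod 429).
  Combine with x ≡ 15 (mod 19); new modulus lcm = 8151.
    Write x = 71 + 429·t and substitute into x ≡ 15 (mod 19): 429·t ≡ 15 − 71 = -56 (mod 19).
    Reduce coefficients mod 19: 11·t ≡ 1 (mod 19).
    The inverse of 11 mod 19 is 7 (since 11·7 = 77 = 4·19 + 1), so t ≡ 7·1 = 7 ≡ 7 (mod 19).
    Then x = 71 + 429·7 = 3074, valid modulo lcm(429, 19) = 8151: x ≡ 3074 (mod 8151).
Verify against each original: 3074 mod 13 = 6, 3074 mod 11 = 5, 3074 mod 3 = 2, 3074 mod 19 = 15.

x ≡ 3074 (mod 8151).


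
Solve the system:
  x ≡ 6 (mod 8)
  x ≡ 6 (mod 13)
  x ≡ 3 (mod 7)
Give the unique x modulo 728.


Moduli 8, 13, 7 are pairwise coprime; by CRT there is a unique solution modulo M = 8 · 13 · 7 = 728.
Solve pairwise, accumulating the modulus:
  Start with x ≡ 6 (mod 8).
  Combine with x ≡ 6 (mod 13): since gcd(8, 13) = 1, we get a unique residue mod 104.
    Write x = 6 + 8·t and substitute into x ≡ 6 (mod 13): 8·t ≡ 6 − 6 = 0 (mod 13).
    The inverse of 8 mod 13 is 5 (since 8·5 = 40 = 3·13 + 1), so t ≡ 5·0 = 0 ≡ 0 (mod 13).
    Then x = 6 + 8·0 = 6, valid modulo lcm(8, 13) = 104: x ≡ 6 (mod 104).
  Combine with x ≡ 3 (mod 7): since gcd(104, 7) = 1, we get a unique residue mod 728.
    Write x = 6 + 104·t and substitute into x ≡ 3 (mod 7): 104·t ≡ 3 − 6 = -3 (mod 7).
    Reduce coefficients mod 7: 6·t ≡ 4 (mod 7).
    The inverse of 6 mod 7 is 6 (since 6·6 = 36 = 5·7 + 1), so t ≡ 6·4 = 24 ≡ 3 (mod 7).
    Then x = 6 + 104·3 = 318, valid modulo lcm(104, 7) = 728: x ≡ 318 (mod 728).
Verify: 318 mod 8 = 6 ✓, 318 mod 13 = 6 ✓, 318 mod 7 = 3 ✓.

x ≡ 318 (mod 728).


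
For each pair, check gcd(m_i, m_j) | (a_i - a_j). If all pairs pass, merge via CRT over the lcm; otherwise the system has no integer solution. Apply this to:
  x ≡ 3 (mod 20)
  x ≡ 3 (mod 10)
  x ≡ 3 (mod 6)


Moduli 20, 10, 6 are not pairwise coprime, so CRT works modulo lcm(m_i) when all pairwise compatibility conditions hold.
Pairwise compatibility: gcd(m_i, m_j) must divide a_i - a_j for every pair.
Merge one congruence at a time:
  Start: x ≡ 3 (mod 20).
  Combine with x ≡ 3 (mod 10): gcd(20, 10) = 10; 3 - 3 = 0, which IS divisible by 10, so compatible.
    Write x = 3 + 20·t and substitute into x ≡ 3 (mod 10): 20·t ≡ 3 − 3 = 0 (mod 10).
    Divide the congruence (and modulus) by g = 10: 2·t ≡ 0 (mod 1).
    Modulo 1 every t works; take t = 0.
    Then x = 3 + 20·0 = 3, valid modulo lcm(20, 10) = 20: x ≡ 3 (mod 20).
  Combine with x ≡ 3 (mod 6): gcd(20, 6) = 2; 3 - 3 = 0, which IS divisible by 2, so compatible.
    Write x = 3 + 20·t and substitute into x ≡ 3 (mod 6): 20·t ≡ 3 − 3 = 0 (mod 6).
    Divide the congruence (and modulus) by g = 2: 10·t ≡ 0 (mod 3).
    Reduce coefficients mod 3: 1·t ≡ 0 (mod 3).
    So t ≡ 0 (mod 3).
    Then x = 3 + 20·0 = 3, valid modulo lcm(20, 6) = 60: x ≡ 3 (mod 60).
Verify: 3 mod 20 = 3, 3 mod 10 = 3, 3 mod 6 = 3.

x ≡ 3 (mod 60).


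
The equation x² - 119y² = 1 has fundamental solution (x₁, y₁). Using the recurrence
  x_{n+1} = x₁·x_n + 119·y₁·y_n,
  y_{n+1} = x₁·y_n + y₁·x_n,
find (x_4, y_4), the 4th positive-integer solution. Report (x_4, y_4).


Step 1: Find the fundamental solution (x₁, y₁) of x² - 119y² = 1.
  Expand √119 as a continued fraction. a₀ = ⌊√119⌋ = 10; iterate m_{k+1} = d_k·a_k − m_k, d_{k+1} = (119 − m_{k+1}²)/d_k, a_{k+1} = ⌊(a₀ + m_{k+1})/d_{k+1}⌋ (starting m₀ = 0, d₀ = 1), with convergents p_k = a_k·p_{k-1} + p_{k-2}, q_k = a_k·q_{k-1} + q_{k-2} (p₋₁ = 1, q₋₁ = 0):
  k = 0: a₀ = 10; p₀/q₀ = 10/1; p₀² − 119·q₀² = 100 − 119 = -19.
  k = 1: m = 10, d = 19, a = ⌊(10 + 10)/19⌋ = 1; p/q = (1·10 + 1)/(1·1 + 0) = 11/1; p² − 119·q² = 121 − 119 = 2.
  k = 2: m = 9, d = 2, a = ⌊(10 + 9)/2⌋ = 9; p/q = (9·11 + 10)/(9·1 + 1) = 109/10; p² − 119·q² = 11881 − 11900 = -19.
  k = 3: m = 9, d = 19, a = ⌊(10 + 9)/19⌋ = 1; p/q = (1·109 + 11)/(1·10 + 1) = 120/11; p² − 119·q² = 14400 − 14399 = 1.
  The first convergent with p² − 119·q² = 1 gives the fundamental solution (x₁, y₁) = (120, 11).
Step 2: Apply the recurrence (x_{n+1}, y_{n+1}) = (x₁x_n + 119y₁y_n, x₁y_n + y₁x_n) repeatedly.
  From (x_1, y_1) = (120, 11): x_2 = 120·120 + 119·11·11 = 28799; y_2 = 120·11 + 11·120 = 2640.
  From (x_2, y_2) = (28799, 2640): x_3 = 120·28799 + 119·11·2640 = 6911640; y_3 = 120·2640 + 11·28799 = 633589.
  From (x_3, y_3) = (6911640, 633589): x_4 = 120·6911640 + 119·11·633589 = 1658764801; y_4 = 120·633589 + 11·6911640 = 152058720.
Step 3: Verify x_4² - 119·y_4² = 2751500665036569601 - 2751500665036569600 = 1 (should be 1). ✓

(x_1, y_1) = (120, 11); (x_4, y_4) = (1658764801, 152058720).


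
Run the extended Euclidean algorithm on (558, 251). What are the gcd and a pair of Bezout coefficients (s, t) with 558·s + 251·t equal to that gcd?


Euclidean algorithm on (558, 251) — divide until remainder is 0:
  558 = 2 · 251 + 56
  251 = 4 · 56 + 27
  56 = 2 · 27 + 2
  27 = 13 · 2 + 1
  2 = 2 · 1 + 0
gcd(558, 251) = 1.
Track Bezout coefficients alongside the remainders: start with r₀ = 558 = a·1 + b·0 (s = 1, t = 0) and r₁ = 251 = a·0 + b·1 (s = 0, t = 1); each new remainder r_{k+1} = r_{k-1} − q_k·r_k inherits s_{k+1} = s_{k-1} − q_k·s_k, t_{k+1} = t_{k-1} − q_k·t_k, so r_k = a·s_k + b·t_k at every step:
  q = 2: r = 56, s = 1 − 2·0 = 1, t = 0 − 2·1 = -2  (check: 558·1 + 251·(-2) = 56)
  q = 4: r = 27, s = 0 − 4·1 = -4, t = 1 − 4·(-2) = 9  (check: 558·(-4) + 251·9 = 27)
  q = 2: r = 2, s = 1 − 2·(-4) = 9, t = -2 − 2·9 = -20  (check: 558·9 + 251·(-20) = 2)
  q = 13: r = 1, s = -4 − 13·9 = -121, t = 9 − 13·(-20) = 269  (check: 558·(-121) + 251·269 = 1)
The row with r = 1 (the gcd) gives the Bezout coefficients s = -121, t = 269.
Result: 558 · (-121) + 251 · (269) = 1.

gcd(558, 251) = 1; s = -121, t = 269 (check: 558·(-121) + 251·269 = 1).


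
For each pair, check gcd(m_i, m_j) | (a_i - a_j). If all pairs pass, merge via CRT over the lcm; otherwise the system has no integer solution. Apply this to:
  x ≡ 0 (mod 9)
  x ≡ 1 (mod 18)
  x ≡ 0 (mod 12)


Moduli 9, 18, 12 are not pairwise coprime, so CRT works modulo lcm(m_i) when all pairwise compatibility conditions hold.
Pairwise compatibility: gcd(m_i, m_j) must divide a_i - a_j for every pair.
Merge one congruence at a time:
  Start: x ≡ 0 (mod 9).
  Combine with x ≡ 1 (mod 18): gcd(9, 18) = 9, and 1 - 0 = 1 is NOT divisible by 9.
    ⇒ system is inconsistent (no integer solution).

No solution (the system is inconsistent).


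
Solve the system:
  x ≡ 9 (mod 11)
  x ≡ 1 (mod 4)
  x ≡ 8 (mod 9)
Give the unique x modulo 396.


Moduli 11, 4, 9 are pairwise coprime; by CRT there is a unique solution modulo M = 11 · 4 · 9 = 396.
Solve pairwise, accumulating the modulus:
  Start with x ≡ 9 (mod 11).
  Combine with x ≡ 1 (mod 4): since gcd(11, 4) = 1, we get a unique residue mod 44.
    Write x = 9 + 11·t and substitute into x ≡ 1 (mod 4): 11·t ≡ 1 − 9 = -8 (mod 4).
    Reduce coefficients mod 4: 3·t ≡ 0 (mod 4).
    The inverse of 3 mod 4 is 3 (since 3·3 = 9 = 2·4 + 1), so t ≡ 3·0 = 0 ≡ 0 (mod 4).
    Then x = 9 + 11·0 = 9, valid modulo lcm(11, 4) = 44: x ≡ 9 (mod 44).
  Combine with x ≡ 8 (mod 9): since gcd(44, 9) = 1, we get a unique residue mod 396.
    Write x = 9 + 44·t and substitute into x ≡ 8 (mod 9): 44·t ≡ 8 − 9 = -1 (mod 9).
    Reduce coefficients mod 9: 8·t ≡ 8 (mod 9).
    The inverse of 8 mod 9 is 8 (since 8·8 = 64 = 7·9 + 1), so t ≡ 8·8 = 64 ≡ 1 (mod 9).
    Then x = 9 + 44·1 = 53, valid modulo lcm(44, 9) = 396: x ≡ 53 (mod 396).
Verify: 53 mod 11 = 9 ✓, 53 mod 4 = 1 ✓, 53 mod 9 = 8 ✓.

x ≡ 53 (mod 396).


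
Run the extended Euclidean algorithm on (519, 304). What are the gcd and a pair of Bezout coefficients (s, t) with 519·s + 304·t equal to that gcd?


Euclidean algorithm on (519, 304) — divide until remainder is 0:
  519 = 1 · 304 + 215
  304 = 1 · 215 + 89
  215 = 2 · 89 + 37
  89 = 2 · 37 + 15
  37 = 2 · 15 + 7
  15 = 2 · 7 + 1
  7 = 7 · 1 + 0
gcd(519, 304) = 1.
Track Bezout coefficients alongside the remainders: start with r₀ = 519 = a·1 + b·0 (s = 1, t = 0) and r₁ = 304 = a·0 + b·1 (s = 0, t = 1); each new remainder r_{k+1} = r_{k-1} − q_k·r_k inherits s_{k+1} = s_{k-1} − q_k·s_k, t_{k+1} = t_{k-1} − q_k·t_k, so r_k = a·s_k + b·t_k at every step:
  q = 1: r = 215, s = 1 − 1·0 = 1, t = 0 − 1·1 = -1  (check: 519·1 + 304·(-1) = 215)
  q = 1: r = 89, s = 0 − 1·1 = -1, t = 1 − 1·(-1) = 2  (check: 519·(-1) + 304·2 = 89)
  q = 2: r = 37, s = 1 − 2·(-1) = 3, t = -1 − 2·2 = -5  (check: 519·3 + 304·(-5) = 37)
  q = 2: r = 15, s = -1 − 2·3 = -7, t = 2 − 2·(-5) = 12  (check: 519·(-7) + 304·12 = 15)
  q = 2: r = 7, s = 3 − 2·(-7) = 17, t = -5 − 2·12 = -29  (check: 519·17 + 304·(-29) = 7)
  q = 2: r = 1, s = -7 − 2·17 = -41, t = 12 − 2·(-29) = 70  (check: 519·(-41) + 304·70 = 1)
The row with r = 1 (the gcd) gives the Bezout coefficients s = -41, t = 70.
Result: 519 · (-41) + 304 · (70) = 1.

gcd(519, 304) = 1; s = -41, t = 70 (check: 519·(-41) + 304·70 = 1).


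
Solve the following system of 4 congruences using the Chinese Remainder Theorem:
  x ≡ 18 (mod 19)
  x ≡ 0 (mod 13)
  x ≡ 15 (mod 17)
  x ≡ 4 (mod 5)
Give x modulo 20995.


Product of moduli M = 19 · 13 · 17 · 5 = 20995.
Merge one congruence at a time:
  Start: x ≡ 18 (mod 19).
  Combine with x ≡ 0 (mod 13); new modulus lcm = 247.
    Write x = 18 + 19·t and substitute into x ≡ 0 (mod 13): 19·t ≡ 0 − 18 = -18 (mod 13).
    Reduce coefficients mod 13: 6·t ≡ 8 (mod 13).
    The inverse of 6 mod 13 is 11 (since 6·11 = 66 = 5·13 + 1), so t ≡ 11·8 = 88 ≡ 10 (mod 13).
    Then x = 18 + 19·10 = 208, valid modulo lcm(19, 13) = 247: x ≡ 208 (mod 247).
  Combine with x ≡ 15 (mod 17); new modulus lcm = 4199.
    Write x = 208 + 247·t and substitute into x ≡ 15 (mod 17): 247·t ≡ 15 − 208 = -193 (mod 17).
    Reduce coefficients mod 17: 9·t ≡ 11 (mod 17).
    The inverse of 9 mod 17 is 2 (since 9·2 = 18 = 1·17 + 1), so t ≡ 2·11 = 22 ≡ 5 (mod 17).
    Then x = 208 + 247·5 = 1443, valid modulo lcm(247, 17) = 4199: x ≡ 1443 (mod 4199).
  Combine with x ≡ 4 (mod 5); new modulus lcm = 20995.
    Write x = 1443 + 4199·t and substitute into x ≡ 4 (mod 5): 4199·t ≡ 4 − 1443 = -1439 (mod 5).
    Reduce coefficients mod 5: 4·t ≡ 1 (mod 5).
    The inverse of 4 mod 5 is 4 (since 4·4 = 16 = 3·5 + 1), so t ≡ 4·1 = 4 ≡ 4 (mod 5).
    Then x = 1443 + 4199·4 = 18239, valid modulo lcm(4199, 5) = 20995: x ≡ 18239 (mod 20995).
Verify against each original: 18239 mod 19 = 18, 18239 mod 13 = 0, 18239 mod 17 = 15, 18239 mod 5 = 4.

x ≡ 18239 (mod 20995).


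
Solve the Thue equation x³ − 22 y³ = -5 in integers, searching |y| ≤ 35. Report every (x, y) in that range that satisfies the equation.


The equation is x³ - 22y³ = -5. For fixed y, x³ = 22·y³ − 5, so a solution requires the RHS to be a perfect cube.
Strategy: iterate y from -35 to 35, compute RHS = 22·y³ − 5, and check whether it is a (positive or negative) perfect cube.
Check small values of y:
  y = 0: RHS = -5 is not a perfect cube.
  y = 1: RHS = 17 is not a perfect cube.
  y = -1: RHS = -27 = (-3)³ ⇒ x = -3 works.
  y = 2: RHS = 171 is not a perfect cube.
  y = -2: RHS = -181 is not a perfect cube.
  y = 3: RHS = 589 is not a perfect cube.
  y = -3: RHS = -599 is not a perfect cube.
Continuing the search up to |y| = 35 finds no further solutions beyond those listed.
Collected solutions: (-3, -1).

Solutions (with |y| ≤ 35): (-3, -1).


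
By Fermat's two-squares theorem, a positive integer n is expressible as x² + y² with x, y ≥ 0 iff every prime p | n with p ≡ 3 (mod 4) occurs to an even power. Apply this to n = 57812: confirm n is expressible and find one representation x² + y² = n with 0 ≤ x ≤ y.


Step 1: Factor n = 57812 = 2^2 · 97 · 149.
Step 2: Check the mod-4 condition on each prime factor: 2 = 2 (special); 97 ≡ 1 (mod 4), exponent 1; 149 ≡ 1 (mod 4), exponent 1.
All primes ≡ 3 (mod 4) appear to even exponent (or don't appear), so by the two-squares theorem n IS expressible as a sum of two squares.
Step 3: Build a representation. Group n = k² · m with k = 2 and m = 97 · 149 = 14453 (a product of primes ≡ 1 (mod 4)); a representation of m scales to one of n via (k·x)² + (k·y)² = k²(x² + y²). Each prime p ≡ 1 (mod 4) is itself a sum of two squares; find a² by testing p − a² for a perfect square:
  97: 97 − 1² = 96, 97 − 2² = 93, 97 − 3² = 88, 97 − 4² = 81 = 9² ⇒ 97 = 4² + 9².
  149: 149 − 1² = 148, 149 − 2² = 145, 149 − 3² = 140, 149 − 4² = 133, 149 − 5² = 124, 149 − 6² = 113, 149 − 7² = 100 = 10² ⇒ 149 = 7² + 10².
  Combine using the Brahmagupta–Fibonacci identity (a² + b²)(c² + d²) = (ac − bd)² + (ad + bc)² = (ac + bd)² + (ad − bc)²:
  97 · 149 = 14453: from (4² + 9²)(7² + 10²), take (4·7 − 9·10, 4·10 + 9·7) = (28 − 90, 40 + 63) = (-62, 103); dropping signs (only squares matter) gives (62, 103); check 62² + 103² = 3844 + 10609 = 14453 ✓.
  Scale by k = 2: (2·62, 2·103) = (124, 206).
Step 4: Order so x ≤ y and verify: 124² + 206² = 15376 + 42436 = 57812 = n. ✓

n = 57812 = 124² + 206² (one valid representation with x ≤ y).


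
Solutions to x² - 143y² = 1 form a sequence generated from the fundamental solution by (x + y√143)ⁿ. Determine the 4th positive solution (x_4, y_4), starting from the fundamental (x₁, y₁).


Step 1: Find the fundamental solution (x₁, y₁) of x² - 143y² = 1.
  Expand √143 as a continued fraction. a₀ = ⌊√143⌋ = 11; iterate m_{k+1} = d_k·a_k − m_k, d_{k+1} = (143 − m_{k+1}²)/d_k, a_{k+1} = ⌊(a₀ + m_{k+1})/d_{k+1}⌋ (starting m₀ = 0, d₀ = 1), with convergents p_k = a_k·p_{k-1} + p_{k-2}, q_k = a_k·q_{k-1} + q_{k-2} (p₋₁ = 1, q₋₁ = 0):
  k = 0: a₀ = 11; p₀/q₀ = 11/1; p₀² − 143·q₀² = 121 − 143 = -22.
  k = 1: m = 11, d = 22, a = ⌊(11 + 11)/22⌋ = 1; p/q = (1·11 + 1)/(1·1 + 0) = 12/1; p² − 143·q² = 144 − 143 = 1.
  The first convergent with p² − 143·q² = 1 gives the fundamental solution (x₁, y₁) = (12, 1).
Step 2: Apply the recurrence (x_{n+1}, y_{n+1}) = (x₁x_n + 143y₁y_n, x₁y_n + y₁x_n) repeatedly.
  From (x_1, y_1) = (12, 1): x_2 = 12·12 + 143·1·1 = 287; y_2 = 12·1 + 1·12 = 24.
  From (x_2, y_2) = (287, 24): x_3 = 12·287 + 143·1·24 = 6876; y_3 = 12·24 + 1·287 = 575.
  From (x_3, y_3) = (6876, 575): x_4 = 12·6876 + 143·1·575 = 164737; y_4 = 12·575 + 1·6876 = 13776.
Step 3: Verify x_4² - 143·y_4² = 27138279169 - 27138279168 = 1 (should be 1). ✓

(x_1, y_1) = (12, 1); (x_4, y_4) = (164737, 13776).


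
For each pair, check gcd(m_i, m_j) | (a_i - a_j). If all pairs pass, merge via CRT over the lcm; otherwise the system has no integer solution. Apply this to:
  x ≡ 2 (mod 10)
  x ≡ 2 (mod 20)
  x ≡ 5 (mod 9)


Moduli 10, 20, 9 are not pairwise coprime, so CRT works modulo lcm(m_i) when all pairwise compatibility conditions hold.
Pairwise compatibility: gcd(m_i, m_j) must divide a_i - a_j for every pair.
Merge one congruence at a time:
  Start: x ≡ 2 (mod 10).
  Combine with x ≡ 2 (mod 20): gcd(10, 20) = 10; 2 - 2 = 0, which IS divisible by 10, so compatible.
    Write x = 2 + 10·t and substitute into x ≡ 2 (mod 20): 10·t ≡ 2 − 2 = 0 (mod 20).
    Divide the congruence (and modulus) by g = 10: 1·t ≡ 0 (mod 2).
    So t ≡ 0 (mod 2).
    Then x = 2 + 10·0 = 2, valid modulo lcm(10, 20) = 20: x ≡ 2 (mod 20).
  Combine with x ≡ 5 (mod 9): gcd(20, 9) = 1; 5 - 2 = 3, which IS divisible by 1, so compatible.
    Write x = 2 + 20·t and substitute into x ≡ 5 (mod 9): 20·t ≡ 5 − 2 = 3 (mod 9).
    Reduce coefficients mod 9: 2·t ≡ 3 (mod 9).
    The inverse of 2 mod 9 is 5 (since 2·5 = 10 = 1·9 + 1), so t ≡ 5·3 = 15 ≡ 6 (mod 9).
    Then x = 2 + 20·6 = 122, valid modulo lcm(20, 9) = 180: x ≡ 122 (mod 180).
Verify: 122 mod 10 = 2, 122 mod 20 = 2, 122 mod 9 = 5.

x ≡ 122 (mod 180).


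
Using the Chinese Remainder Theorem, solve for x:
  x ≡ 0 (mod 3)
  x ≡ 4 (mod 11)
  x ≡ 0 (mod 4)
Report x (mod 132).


Moduli 3, 11, 4 are pairwise coprime; by CRT there is a unique solution modulo M = 3 · 11 · 4 = 132.
Solve pairwise, accumulating the modulus:
  Start with x ≡ 0 (mod 3).
  Combine with x ≡ 4 (mod 11): since gcd(3, 11) = 1, we get a unique residue mod 33.
    Write x = 0 + 3·t and substitute into x ≡ 4 (mod 11): 3·t ≡ 4 − 0 = 4 (mod 11).
    The inverse of 3 mod 11 is 4 (since 3·4 = 12 = 1·11 + 1), so t ≡ 4·4 = 16 ≡ 5 (mod 11).
    Then x = 0 + 3·5 = 15, valid modulo lcm(3, 11) = 33: x ≡ 15 (mod 33).
  Combine with x ≡ 0 (mod 4): since gcd(33, 4) = 1, we get a unique residue mod 132.
    Write x = 15 + 33·t and substitute into x ≡ 0 (mod 4): 33·t ≡ 0 − 15 = -15 (mod 4).
    Reduce coefficients mod 4: 1·t ≡ 1 (mod 4).
    So t ≡ 1 (mod 4).
    Then x = 15 + 33·1 = 48, valid modulo lcm(33, 4) = 132: x ≡ 48 (mod 132).
Verify: 48 mod 3 = 0 ✓, 48 mod 11 = 4 ✓, 48 mod 4 = 0 ✓.

x ≡ 48 (mod 132).


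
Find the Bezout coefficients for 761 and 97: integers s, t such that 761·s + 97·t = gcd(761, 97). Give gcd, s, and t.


Euclidean algorithm on (761, 97) — divide until remainder is 0:
  761 = 7 · 97 + 82
  97 = 1 · 82 + 15
  82 = 5 · 15 + 7
  15 = 2 · 7 + 1
  7 = 7 · 1 + 0
gcd(761, 97) = 1.
Track Bezout coefficients alongside the remainders: start with r₀ = 761 = a·1 + b·0 (s = 1, t = 0) and r₁ = 97 = a·0 + b·1 (s = 0, t = 1); each new remainder r_{k+1} = r_{k-1} − q_k·r_k inherits s_{k+1} = s_{k-1} − q_k·s_k, t_{k+1} = t_{k-1} − q_k·t_k, so r_k = a·s_k + b·t_k at every step:
  q = 7: r = 82, s = 1 − 7·0 = 1, t = 0 − 7·1 = -7  (check: 761·1 + 97·(-7) = 82)
  q = 1: r = 15, s = 0 − 1·1 = -1, t = 1 − 1·(-7) = 8  (check: 761·(-1) + 97·8 = 15)
  q = 5: r = 7, s = 1 − 5·(-1) = 6, t = -7 − 5·8 = -47  (check: 761·6 + 97·(-47) = 7)
  q = 2: r = 1, s = -1 − 2·6 = -13, t = 8 − 2·(-47) = 102  (check: 761·(-13) + 97·102 = 1)
The row with r = 1 (the gcd) gives the Bezout coefficients s = -13, t = 102.
Result: 761 · (-13) + 97 · (102) = 1.

gcd(761, 97) = 1; s = -13, t = 102 (check: 761·(-13) + 97·102 = 1).


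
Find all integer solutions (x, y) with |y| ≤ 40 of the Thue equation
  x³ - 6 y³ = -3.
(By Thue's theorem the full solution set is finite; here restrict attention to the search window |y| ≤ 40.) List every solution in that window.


The equation is x³ - 6y³ = -3. For fixed y, x³ = 6·y³ − 3, so a solution requires the RHS to be a perfect cube.
Strategy: iterate y from -40 to 40, compute RHS = 6·y³ − 3, and check whether it is a (positive or negative) perfect cube.
Check small values of y:
  y = 0: RHS = -3 is not a perfect cube.
  y = 1: RHS = 3 is not a perfect cube.
  y = -1: RHS = -9 is not a perfect cube.
  y = 2: RHS = 45 is not a perfect cube.
  y = -2: RHS = -51 is not a perfect cube.
  y = 3: RHS = 159 is not a perfect cube.
  y = -3: RHS = -165 is not a perfect cube.
Continuing the search up to |y| = 40 finds no solutions either.
No (x, y) in the scanned range satisfies the equation.

No integer solutions with |y| ≤ 40.


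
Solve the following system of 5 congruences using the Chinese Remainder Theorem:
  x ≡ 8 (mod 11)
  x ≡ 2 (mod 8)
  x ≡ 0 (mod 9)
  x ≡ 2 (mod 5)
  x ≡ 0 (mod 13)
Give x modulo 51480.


Product of moduli M = 11 · 8 · 9 · 5 · 13 = 51480.
Merge one congruence at a time:
  Start: x ≡ 8 (mod 11).
  Combine with x ≡ 2 (mod 8); new modulus lcm = 88.
    Write x = 8 + 11·t and substitute into x ≡ 2 (mod 8): 11·t ≡ 2 − 8 = -6 (mod 8).
    Reduce coefficients mod 8: 3·t ≡ 2 (mod 8).
    The inverse of 3 mod 8 is 3 (since 3·3 = 9 = 1·8 + 1), so t ≡ 3·2 = 6 ≡ 6 (mod 8).
    Then x = 8 + 11·6 = 74, valid modulo lcm(11, 8) = 88: x ≡ 74 (mod 88).
  Combine with x ≡ 0 (mod 9); new modulus lcm = 792.
    Write x = 74 + 88·t and substitute into x ≡ 0 (mod 9): 88·t ≡ 0 − 74 = -74 (mod 9).
    Reduce coefficients mod 9: 7·t ≡ 7 (mod 9).
    The inverse of 7 mod 9 is 4 (since 7·4 = 28 = 3·9 + 1), so t ≡ 4·7 = 28 ≡ 1 (mod 9).
    Then x = 74 + 88·1 = 162, valid modulo lcm(88, 9) = 792: x ≡ 162 (mod 792).
  Combine with x ≡ 2 (mod 5); new modulus lcm = 3960.
    Write x = 162 + 792·t and substitute into x ≡ 2 (mod 5): 792·t ≡ 2 − 162 = -160 (mod 5).
    Reduce coefficients mod 5: 2·t ≡ 0 (mod 5).
    The inverse of 2 mod 5 is 3 (since 2·3 = 6 = 1·5 + 1), so t ≡ 3·0 = 0 ≡ 0 (mod 5).
    Then x = 162 + 792·0 = 162, valid modulo lcm(792, 5) = 3960: x ≡ 162 (mod 3960).
  Combine with x ≡ 0 (mod 13); new modulus lcm = 51480.
    Write x = 162 + 3960·t and substitute into x ≡ 0 (mod 13): 3960·t ≡ 0 − 162 = -162 (mod 13).
    Reduce coefficients mod 13: 8·t ≡ 7 (mod 13).
    The inverse of 8 mod 13 is 5 (since 8·5 = 40 = 3·13 + 1), so t ≡ 5·7 = 35 ≡ 9 (mod 13).
    Then x = 162 + 3960·9 = 35802, valid modulo lcm(3960, 13) = 51480: x ≡ 35802 (mod 51480).
Verify against each original: 35802 mod 11 = 8, 35802 mod 8 = 2, 35802 mod 9 = 0, 35802 mod 5 = 2, 35802 mod 13 = 0.

x ≡ 35802 (mod 51480).


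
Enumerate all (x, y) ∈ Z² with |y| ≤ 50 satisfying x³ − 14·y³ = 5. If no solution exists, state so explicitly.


The equation is x³ - 14y³ = 5. For fixed y, x³ = 14·y³ + 5, so a solution requires the RHS to be a perfect cube.
Strategy: iterate y from -50 to 50, compute RHS = 14·y³ + 5, and check whether it is a (positive or negative) perfect cube.
Check small values of y:
  y = 0: RHS = 5 is not a perfect cube.
  y = 1: RHS = 19 is not a perfect cube.
  y = -1: RHS = -9 is not a perfect cube.
  y = 2: RHS = 117 is not a perfect cube.
  y = -2: RHS = -107 is not a perfect cube.
  y = 3: RHS = 383 is not a perfect cube.
  y = -3: RHS = -373 is not a perfect cube.
Continuing the search up to |y| = 50 finds no solutions either.
No (x, y) in the scanned range satisfies the equation.

No integer solutions with |y| ≤ 50.


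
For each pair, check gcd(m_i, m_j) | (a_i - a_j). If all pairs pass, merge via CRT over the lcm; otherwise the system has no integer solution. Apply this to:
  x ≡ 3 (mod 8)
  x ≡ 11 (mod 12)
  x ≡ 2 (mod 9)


Moduli 8, 12, 9 are not pairwise coprime, so CRT works modulo lcm(m_i) when all pairwise compatibility conditions hold.
Pairwise compatibility: gcd(m_i, m_j) must divide a_i - a_j for every pair.
Merge one congruence at a time:
  Start: x ≡ 3 (mod 8).
  Combine with x ≡ 11 (mod 12): gcd(8, 12) = 4; 11 - 3 = 8, which IS divisible by 4, so compatible.
    Write x = 3 + 8·t and substitute into x ≡ 11 (mod 12): 8·t ≡ 11 − 3 = 8 (mod 12).
    Divide the congruence (and modulus) by g = 4: 2·t ≡ 2 (mod 3).
    The inverse of 2 mod 3 is 2 (since 2·2 = 4 = 1·3 + 1), so t ≡ 2·2 = 4 ≡ 1 (mod 3).
    Then x = 3 + 8·1 = 11, valid modulo lcm(8, 12) = 24: x ≡ 11 (mod 24).
  Combine with x ≡ 2 (mod 9): gcd(24, 9) = 3; 2 - 11 = -9, which IS divisible by 3, so compatible.
    Write x = 11 + 24·t and substitute into x ≡ 2 (mod 9): 24·t ≡ 2 − 11 = -9 (mod 9).
    Divide the congruence (and modulus) by g = 3: 8·t ≡ -3 (mod 3).
    Reduce coefficients mod 3: 2·t ≡ 0 (mod 3).
    The inverse of 2 mod 3 is 2 (since 2·2 = 4 = 1·3 + 1), so t ≡ 2·0 = 0 ≡ 0 (mod 3).
    Then x = 11 + 24·0 = 11, valid modulo lcm(24, 9) = 72: x ≡ 11 (mod 72).
Verify: 11 mod 8 = 3, 11 mod 12 = 11, 11 mod 9 = 2.

x ≡ 11 (mod 72).


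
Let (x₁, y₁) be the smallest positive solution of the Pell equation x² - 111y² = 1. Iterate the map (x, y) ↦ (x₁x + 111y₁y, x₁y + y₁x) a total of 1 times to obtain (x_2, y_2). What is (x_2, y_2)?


Step 1: Find the fundamental solution (x₁, y₁) of x² - 111y² = 1.
  Expand √111 as a continued fraction. a₀ = ⌊√111⌋ = 10; iterate m_{k+1} = d_k·a_k − m_k, d_{k+1} = (111 − m_{k+1}²)/d_k, a_{k+1} = ⌊(a₀ + m_{k+1})/d_{k+1}⌋ (starting m₀ = 0, d₀ = 1), with convergents p_k = a_k·p_{k-1} + p_{k-2}, q_k = a_k·q_{k-1} + q_{k-2} (p₋₁ = 1, q₋₁ = 0):
  k = 0: a₀ = 10; p₀/q₀ = 10/1; p₀² − 111·q₀² = 100 − 111 = -11.
  k = 1: m = 10, d = 11, a = ⌊(10 + 10)/11⌋ = 1; p/q = (1·10 + 1)/(1·1 + 0) = 11/1; p² − 111·q² = 121 − 111 = 10.
  k = 2: m = 1, d = 10, a = ⌊(10 + 1)/10⌋ = 1; p/q = (1·11 + 10)/(1·1 + 1) = 21/2; p² − 111·q² = 441 − 444 = -3.
  k = 3: m = 9, d = 3, a = ⌊(10 + 9)/3⌋ = 6; p/q = (6·21 + 11)/(6·2 + 1) = 137/13; p² − 111·q² = 18769 − 18759 = 10.
  k = 4: m = 9, d = 10, a = ⌊(10 + 9)/10⌋ = 1; p/q = (1·137 + 21)/(1·13 + 2) = 158/15; p² − 111·q² = 24964 − 24975 = -11.
  k = 5: m = 1, d = 11, a = ⌊(10 + 1)/11⌋ = 1; p/q = (1·158 + 137)/(1·15 + 13) = 295/28; p² − 111·q² = 87025 − 87024 = 1.
  The first convergent with p² − 111·q² = 1 gives the fundamental solution (x₁, y₁) = (295, 28).
Step 2: Apply the recurrence (x_{n+1}, y_{n+1}) = (x₁x_n + 111y₁y_n, x₁y_n + y₁x_n) repeatedly.
  From (x_1, y_1) = (295, 28): x_2 = 295·295 + 111·28·28 = 174049; y_2 = 295·28 + 28·295 = 16520.
Step 3: Verify x_2² - 111·y_2² = 30293054401 - 30293054400 = 1 (should be 1). ✓

(x_1, y_1) = (295, 28); (x_2, y_2) = (174049, 16520).
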